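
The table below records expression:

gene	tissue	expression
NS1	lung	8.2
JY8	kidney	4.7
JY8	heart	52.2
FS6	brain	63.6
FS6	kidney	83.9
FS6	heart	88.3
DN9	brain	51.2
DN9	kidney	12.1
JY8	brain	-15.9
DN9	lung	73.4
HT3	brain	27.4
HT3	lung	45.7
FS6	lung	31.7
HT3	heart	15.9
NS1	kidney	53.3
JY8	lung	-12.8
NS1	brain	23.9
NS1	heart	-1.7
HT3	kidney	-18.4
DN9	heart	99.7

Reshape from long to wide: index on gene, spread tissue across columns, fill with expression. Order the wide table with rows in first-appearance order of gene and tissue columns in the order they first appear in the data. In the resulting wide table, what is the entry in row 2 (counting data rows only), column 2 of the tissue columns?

With rows in first-appearance order of gene, row 2 is gene=JY8. tissue columns in first-appearance order: lung, kidney, heart, brain; column 2 is kidney.
Long rows with gene=JY8, tissue=kidney: expression = 4.7.

4.7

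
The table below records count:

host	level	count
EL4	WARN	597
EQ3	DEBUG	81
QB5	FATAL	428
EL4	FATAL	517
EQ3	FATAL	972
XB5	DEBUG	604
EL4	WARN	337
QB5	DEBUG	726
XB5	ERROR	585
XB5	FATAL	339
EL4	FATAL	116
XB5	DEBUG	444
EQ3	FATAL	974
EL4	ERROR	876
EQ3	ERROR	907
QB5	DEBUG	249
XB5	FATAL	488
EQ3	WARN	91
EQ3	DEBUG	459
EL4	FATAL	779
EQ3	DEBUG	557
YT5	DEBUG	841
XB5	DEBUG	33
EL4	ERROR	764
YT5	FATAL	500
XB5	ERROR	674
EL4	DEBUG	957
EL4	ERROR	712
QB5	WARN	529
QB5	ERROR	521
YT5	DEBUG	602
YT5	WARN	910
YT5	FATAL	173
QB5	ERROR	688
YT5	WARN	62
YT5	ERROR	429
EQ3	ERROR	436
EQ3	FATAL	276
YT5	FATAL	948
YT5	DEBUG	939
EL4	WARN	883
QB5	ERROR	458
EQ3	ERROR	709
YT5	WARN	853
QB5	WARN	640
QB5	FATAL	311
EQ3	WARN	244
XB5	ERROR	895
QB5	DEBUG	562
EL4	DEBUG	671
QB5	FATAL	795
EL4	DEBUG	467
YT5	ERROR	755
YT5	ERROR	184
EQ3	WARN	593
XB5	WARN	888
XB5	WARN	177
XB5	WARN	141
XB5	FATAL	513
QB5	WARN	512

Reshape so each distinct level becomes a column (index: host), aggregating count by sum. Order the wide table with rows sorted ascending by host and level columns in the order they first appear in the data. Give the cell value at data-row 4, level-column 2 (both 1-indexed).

1081

With rows sorted ascending by host, row 4 is host=XB5. level columns in first-appearance order: WARN, DEBUG, FATAL, ERROR; column 2 is DEBUG.
Long rows with host=XB5, level=DEBUG: 604 + 444 + 33 = 1081.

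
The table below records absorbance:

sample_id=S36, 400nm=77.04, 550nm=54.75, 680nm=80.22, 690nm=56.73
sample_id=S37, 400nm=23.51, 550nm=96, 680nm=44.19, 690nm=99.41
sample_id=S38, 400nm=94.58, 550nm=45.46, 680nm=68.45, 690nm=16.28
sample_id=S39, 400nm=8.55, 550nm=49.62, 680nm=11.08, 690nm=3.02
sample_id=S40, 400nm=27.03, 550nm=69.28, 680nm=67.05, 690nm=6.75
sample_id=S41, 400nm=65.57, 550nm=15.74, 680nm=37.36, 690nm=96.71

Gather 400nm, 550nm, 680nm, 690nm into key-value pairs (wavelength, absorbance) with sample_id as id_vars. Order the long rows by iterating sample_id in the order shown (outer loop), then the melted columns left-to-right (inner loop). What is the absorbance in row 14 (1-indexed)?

24 rows total (6 × 4). Row 14: index ⌊(14-1)/4⌋ = 3 into sample_id → S39; (14-1) mod 4 = 1 into the melted columns → 550nm.
So row 14 is (S39, 550nm, 49.62); absorbance = 49.62.

49.62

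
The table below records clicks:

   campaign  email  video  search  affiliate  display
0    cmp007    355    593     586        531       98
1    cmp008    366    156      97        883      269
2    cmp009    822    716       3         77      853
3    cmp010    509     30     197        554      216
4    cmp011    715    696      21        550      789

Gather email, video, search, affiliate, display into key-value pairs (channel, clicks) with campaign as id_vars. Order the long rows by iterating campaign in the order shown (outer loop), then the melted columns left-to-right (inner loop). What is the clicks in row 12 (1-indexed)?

716

25 rows total (5 × 5). Row 12: index ⌊(12-1)/5⌋ = 2 into campaign → cmp009; (12-1) mod 5 = 1 into the melted columns → video.
So row 12 is (cmp009, video, 716); clicks = 716.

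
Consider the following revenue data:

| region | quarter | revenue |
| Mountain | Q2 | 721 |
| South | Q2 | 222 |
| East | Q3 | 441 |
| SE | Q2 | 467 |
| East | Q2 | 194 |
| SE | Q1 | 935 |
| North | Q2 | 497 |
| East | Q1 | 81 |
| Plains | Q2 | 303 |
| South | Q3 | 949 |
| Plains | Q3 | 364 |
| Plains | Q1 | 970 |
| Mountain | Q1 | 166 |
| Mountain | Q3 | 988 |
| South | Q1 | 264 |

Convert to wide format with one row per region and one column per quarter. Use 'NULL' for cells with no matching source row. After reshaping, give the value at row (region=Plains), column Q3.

364

The long row with region=Plains, quarter=Q3 has revenue=364.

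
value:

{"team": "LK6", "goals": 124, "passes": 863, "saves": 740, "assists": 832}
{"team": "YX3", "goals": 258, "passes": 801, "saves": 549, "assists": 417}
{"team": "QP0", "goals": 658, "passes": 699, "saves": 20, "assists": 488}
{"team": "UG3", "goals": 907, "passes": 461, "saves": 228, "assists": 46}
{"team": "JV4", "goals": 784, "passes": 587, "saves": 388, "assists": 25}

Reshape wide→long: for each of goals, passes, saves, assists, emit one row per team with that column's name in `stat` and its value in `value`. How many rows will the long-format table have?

20

5 team values × 4 melted columns = 20 rows.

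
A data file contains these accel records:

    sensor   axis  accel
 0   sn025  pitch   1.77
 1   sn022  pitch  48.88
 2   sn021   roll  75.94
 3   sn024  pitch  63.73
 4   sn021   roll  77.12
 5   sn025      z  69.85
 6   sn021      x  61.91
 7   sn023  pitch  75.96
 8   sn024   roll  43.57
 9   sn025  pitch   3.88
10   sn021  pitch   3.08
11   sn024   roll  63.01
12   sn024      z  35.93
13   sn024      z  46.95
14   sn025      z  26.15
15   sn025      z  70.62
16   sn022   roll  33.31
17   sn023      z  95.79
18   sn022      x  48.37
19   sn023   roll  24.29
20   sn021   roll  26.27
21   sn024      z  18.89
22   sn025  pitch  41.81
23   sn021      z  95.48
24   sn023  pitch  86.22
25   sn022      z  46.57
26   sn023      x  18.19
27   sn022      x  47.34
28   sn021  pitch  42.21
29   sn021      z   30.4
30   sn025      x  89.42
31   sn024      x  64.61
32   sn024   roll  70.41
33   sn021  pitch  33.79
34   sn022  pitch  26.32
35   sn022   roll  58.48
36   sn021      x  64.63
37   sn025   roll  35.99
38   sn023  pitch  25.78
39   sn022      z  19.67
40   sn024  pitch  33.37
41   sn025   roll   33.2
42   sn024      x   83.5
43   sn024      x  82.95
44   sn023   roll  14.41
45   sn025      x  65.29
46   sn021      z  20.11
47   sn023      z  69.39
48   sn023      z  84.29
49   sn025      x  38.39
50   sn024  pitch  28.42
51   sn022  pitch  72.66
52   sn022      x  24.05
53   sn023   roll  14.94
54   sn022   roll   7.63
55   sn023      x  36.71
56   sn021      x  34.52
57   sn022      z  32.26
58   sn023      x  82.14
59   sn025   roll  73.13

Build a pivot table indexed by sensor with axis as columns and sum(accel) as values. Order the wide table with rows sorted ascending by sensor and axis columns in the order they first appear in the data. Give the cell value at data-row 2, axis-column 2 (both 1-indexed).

99.42

With rows sorted ascending by sensor, row 2 is sensor=sn022. axis columns in first-appearance order: pitch, roll, z, x; column 2 is roll.
Long rows with sensor=sn022, axis=roll: 33.31 + 58.48 + 7.63 = 99.42.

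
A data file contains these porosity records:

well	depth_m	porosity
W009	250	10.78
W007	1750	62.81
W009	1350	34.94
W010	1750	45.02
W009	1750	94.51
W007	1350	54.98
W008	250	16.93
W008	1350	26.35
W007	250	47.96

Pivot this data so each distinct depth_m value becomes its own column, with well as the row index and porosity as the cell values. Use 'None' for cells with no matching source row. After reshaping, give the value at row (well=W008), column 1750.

None

No long-format row has well=W008 and depth_m=1750, so the cell is None.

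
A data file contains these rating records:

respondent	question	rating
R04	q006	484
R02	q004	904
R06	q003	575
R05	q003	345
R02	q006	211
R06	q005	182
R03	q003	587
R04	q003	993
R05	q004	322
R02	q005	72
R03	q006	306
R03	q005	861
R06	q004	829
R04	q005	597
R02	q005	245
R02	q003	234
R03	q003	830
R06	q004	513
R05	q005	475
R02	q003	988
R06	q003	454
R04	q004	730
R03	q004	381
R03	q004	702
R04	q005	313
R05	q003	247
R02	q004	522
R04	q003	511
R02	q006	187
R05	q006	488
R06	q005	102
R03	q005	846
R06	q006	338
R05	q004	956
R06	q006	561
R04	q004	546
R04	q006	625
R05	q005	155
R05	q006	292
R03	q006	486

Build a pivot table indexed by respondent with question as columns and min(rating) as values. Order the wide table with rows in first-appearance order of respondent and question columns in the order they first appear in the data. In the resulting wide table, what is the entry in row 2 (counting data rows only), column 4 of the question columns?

With rows in first-appearance order of respondent, row 2 is respondent=R02. question columns in first-appearance order: q006, q004, q003, q005; column 4 is q005.
Long rows with respondent=R02, question=q005: min(72, 245) = 72.

72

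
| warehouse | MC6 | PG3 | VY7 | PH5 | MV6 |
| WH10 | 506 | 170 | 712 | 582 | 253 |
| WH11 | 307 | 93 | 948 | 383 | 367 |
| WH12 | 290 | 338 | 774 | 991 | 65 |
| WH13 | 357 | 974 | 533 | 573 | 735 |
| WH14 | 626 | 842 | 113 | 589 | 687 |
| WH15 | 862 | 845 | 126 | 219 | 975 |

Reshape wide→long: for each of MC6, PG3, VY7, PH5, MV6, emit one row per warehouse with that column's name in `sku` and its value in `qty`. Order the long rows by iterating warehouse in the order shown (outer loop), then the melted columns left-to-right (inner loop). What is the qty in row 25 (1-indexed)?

30 rows total (6 × 5). Row 25: index ⌊(25-1)/5⌋ = 4 into warehouse → WH14; (25-1) mod 5 = 4 into the melted columns → MV6.
So row 25 is (WH14, MV6, 687); qty = 687.

687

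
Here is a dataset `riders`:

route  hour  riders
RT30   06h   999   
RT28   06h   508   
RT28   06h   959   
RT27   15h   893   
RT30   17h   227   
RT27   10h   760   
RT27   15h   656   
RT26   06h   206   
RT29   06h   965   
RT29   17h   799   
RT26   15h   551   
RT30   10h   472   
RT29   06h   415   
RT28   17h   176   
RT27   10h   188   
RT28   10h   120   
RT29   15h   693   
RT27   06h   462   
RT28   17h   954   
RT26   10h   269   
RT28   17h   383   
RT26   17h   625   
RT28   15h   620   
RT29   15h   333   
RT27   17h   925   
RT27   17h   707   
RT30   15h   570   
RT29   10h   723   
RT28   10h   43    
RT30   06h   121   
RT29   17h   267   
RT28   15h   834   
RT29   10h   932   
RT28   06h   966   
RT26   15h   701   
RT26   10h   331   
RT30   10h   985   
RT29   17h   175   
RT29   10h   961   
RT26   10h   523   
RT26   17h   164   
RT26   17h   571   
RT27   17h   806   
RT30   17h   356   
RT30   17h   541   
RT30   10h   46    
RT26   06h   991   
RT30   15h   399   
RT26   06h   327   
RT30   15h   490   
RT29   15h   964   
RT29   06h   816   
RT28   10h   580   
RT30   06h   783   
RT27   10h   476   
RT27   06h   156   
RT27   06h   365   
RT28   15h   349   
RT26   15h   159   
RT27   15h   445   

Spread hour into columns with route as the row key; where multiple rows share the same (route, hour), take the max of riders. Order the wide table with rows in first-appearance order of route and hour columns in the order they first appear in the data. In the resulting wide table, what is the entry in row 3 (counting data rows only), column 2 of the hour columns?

With rows in first-appearance order of route, row 3 is route=RT27. hour columns in first-appearance order: 06h, 15h, 17h, 10h; column 2 is 15h.
Long rows with route=RT27, hour=15h: max(893, 656, 445) = 893.

893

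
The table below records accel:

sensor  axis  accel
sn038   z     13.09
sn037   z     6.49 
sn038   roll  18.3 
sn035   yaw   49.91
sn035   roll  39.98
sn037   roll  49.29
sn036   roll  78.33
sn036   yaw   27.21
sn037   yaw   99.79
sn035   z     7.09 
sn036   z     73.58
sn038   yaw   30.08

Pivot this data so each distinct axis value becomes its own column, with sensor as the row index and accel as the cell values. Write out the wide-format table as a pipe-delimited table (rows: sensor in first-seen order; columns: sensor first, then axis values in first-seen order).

Columns: sensor plus the 3 distinct axis values (z, roll, yaw).
For example, row sn038 column z takes accel=13.09 from the long row (sn038, z).

| sensor | z | roll | yaw |
| sn038 | 13.09 | 18.3 | 30.08 |
| sn037 | 6.49 | 49.29 | 99.79 |
| sn035 | 7.09 | 39.98 | 49.91 |
| sn036 | 73.58 | 78.33 | 27.21 |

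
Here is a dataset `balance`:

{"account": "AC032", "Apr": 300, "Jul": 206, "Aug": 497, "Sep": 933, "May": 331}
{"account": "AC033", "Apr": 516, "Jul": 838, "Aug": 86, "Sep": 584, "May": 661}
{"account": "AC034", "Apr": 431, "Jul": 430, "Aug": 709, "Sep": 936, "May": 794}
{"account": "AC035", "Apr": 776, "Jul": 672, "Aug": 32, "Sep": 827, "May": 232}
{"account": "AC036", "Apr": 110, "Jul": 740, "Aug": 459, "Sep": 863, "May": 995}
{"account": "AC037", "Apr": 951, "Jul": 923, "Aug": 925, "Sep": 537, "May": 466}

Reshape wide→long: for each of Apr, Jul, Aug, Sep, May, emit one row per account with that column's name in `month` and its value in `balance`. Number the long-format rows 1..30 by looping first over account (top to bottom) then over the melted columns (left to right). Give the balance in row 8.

30 rows total (6 × 5). Row 8: index ⌊(8-1)/5⌋ = 1 into account → AC033; (8-1) mod 5 = 2 into the melted columns → Aug.
So row 8 is (AC033, Aug, 86); balance = 86.

86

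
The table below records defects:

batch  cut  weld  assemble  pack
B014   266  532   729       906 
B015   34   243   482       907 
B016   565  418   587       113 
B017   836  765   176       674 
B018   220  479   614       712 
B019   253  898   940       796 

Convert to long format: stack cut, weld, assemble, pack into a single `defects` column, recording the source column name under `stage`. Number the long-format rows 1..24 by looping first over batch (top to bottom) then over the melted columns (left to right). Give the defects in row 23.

24 rows total (6 × 4). Row 23: index ⌊(23-1)/4⌋ = 5 into batch → B019; (23-1) mod 4 = 2 into the melted columns → assemble.
So row 23 is (B019, assemble, 940); defects = 940.

940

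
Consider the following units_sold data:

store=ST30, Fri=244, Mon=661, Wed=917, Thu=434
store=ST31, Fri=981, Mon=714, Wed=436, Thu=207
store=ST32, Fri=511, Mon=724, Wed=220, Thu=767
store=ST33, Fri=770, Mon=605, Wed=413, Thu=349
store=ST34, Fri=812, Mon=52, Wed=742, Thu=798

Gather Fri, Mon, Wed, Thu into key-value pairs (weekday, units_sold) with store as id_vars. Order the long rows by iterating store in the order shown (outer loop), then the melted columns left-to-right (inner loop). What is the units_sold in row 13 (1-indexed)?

20 rows total (5 × 4). Row 13: index ⌊(13-1)/4⌋ = 3 into store → ST33; (13-1) mod 4 = 0 into the melted columns → Fri.
So row 13 is (ST33, Fri, 770); units_sold = 770.

770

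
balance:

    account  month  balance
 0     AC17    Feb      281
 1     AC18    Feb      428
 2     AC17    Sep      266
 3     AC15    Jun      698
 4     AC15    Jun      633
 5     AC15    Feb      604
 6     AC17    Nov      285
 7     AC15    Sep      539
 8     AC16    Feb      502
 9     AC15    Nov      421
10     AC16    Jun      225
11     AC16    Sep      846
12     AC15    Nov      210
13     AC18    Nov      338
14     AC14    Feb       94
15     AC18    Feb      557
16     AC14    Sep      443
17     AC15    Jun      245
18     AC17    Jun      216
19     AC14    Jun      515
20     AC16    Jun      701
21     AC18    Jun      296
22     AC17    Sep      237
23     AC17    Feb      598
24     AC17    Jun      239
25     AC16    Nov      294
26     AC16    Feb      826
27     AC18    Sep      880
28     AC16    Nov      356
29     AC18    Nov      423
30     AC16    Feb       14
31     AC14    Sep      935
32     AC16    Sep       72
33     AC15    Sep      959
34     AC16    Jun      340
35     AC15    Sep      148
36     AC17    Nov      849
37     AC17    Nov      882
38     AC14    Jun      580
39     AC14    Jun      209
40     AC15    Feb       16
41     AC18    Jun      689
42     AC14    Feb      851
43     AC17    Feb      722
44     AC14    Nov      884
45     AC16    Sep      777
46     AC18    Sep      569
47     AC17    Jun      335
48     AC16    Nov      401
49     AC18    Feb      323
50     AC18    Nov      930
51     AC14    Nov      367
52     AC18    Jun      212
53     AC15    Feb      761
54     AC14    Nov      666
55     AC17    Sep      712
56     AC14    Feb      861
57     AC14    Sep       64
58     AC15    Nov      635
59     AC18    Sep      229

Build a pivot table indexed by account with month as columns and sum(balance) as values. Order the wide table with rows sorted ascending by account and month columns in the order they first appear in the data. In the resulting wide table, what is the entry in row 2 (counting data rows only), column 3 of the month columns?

1576

With rows sorted ascending by account, row 2 is account=AC15. month columns in first-appearance order: Feb, Sep, Jun, Nov; column 3 is Jun.
Long rows with account=AC15, month=Jun: 698 + 633 + 245 = 1576.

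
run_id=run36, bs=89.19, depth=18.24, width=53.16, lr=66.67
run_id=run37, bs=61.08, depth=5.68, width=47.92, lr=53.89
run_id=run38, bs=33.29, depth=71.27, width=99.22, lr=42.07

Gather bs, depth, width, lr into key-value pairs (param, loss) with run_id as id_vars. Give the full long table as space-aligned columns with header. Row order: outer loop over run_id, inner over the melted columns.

Each (run_id, column) pair becomes one row: 3 × 4 = 12 rows.
For example, (run36, bs) → loss=89.19.

run_id  param  loss 
run36   bs     89.19
run36   depth  18.24
run36   width  53.16
run36   lr     66.67
run37   bs     61.08
run37   depth  5.68 
run37   width  47.92
run37   lr     53.89
run38   bs     33.29
run38   depth  71.27
run38   width  99.22
run38   lr     42.07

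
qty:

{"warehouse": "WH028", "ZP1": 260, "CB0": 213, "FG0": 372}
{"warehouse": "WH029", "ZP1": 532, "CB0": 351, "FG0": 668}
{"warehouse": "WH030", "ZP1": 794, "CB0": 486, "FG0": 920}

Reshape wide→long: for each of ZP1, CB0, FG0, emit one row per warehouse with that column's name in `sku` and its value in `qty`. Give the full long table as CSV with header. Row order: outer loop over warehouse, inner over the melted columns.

warehouse,sku,qty
WH028,ZP1,260
WH028,CB0,213
WH028,FG0,372
WH029,ZP1,532
WH029,CB0,351
WH029,FG0,668
WH030,ZP1,794
WH030,CB0,486
WH030,FG0,920

Each (warehouse, column) pair becomes one row: 3 × 3 = 9 rows.
For example, (WH028, ZP1) → qty=260.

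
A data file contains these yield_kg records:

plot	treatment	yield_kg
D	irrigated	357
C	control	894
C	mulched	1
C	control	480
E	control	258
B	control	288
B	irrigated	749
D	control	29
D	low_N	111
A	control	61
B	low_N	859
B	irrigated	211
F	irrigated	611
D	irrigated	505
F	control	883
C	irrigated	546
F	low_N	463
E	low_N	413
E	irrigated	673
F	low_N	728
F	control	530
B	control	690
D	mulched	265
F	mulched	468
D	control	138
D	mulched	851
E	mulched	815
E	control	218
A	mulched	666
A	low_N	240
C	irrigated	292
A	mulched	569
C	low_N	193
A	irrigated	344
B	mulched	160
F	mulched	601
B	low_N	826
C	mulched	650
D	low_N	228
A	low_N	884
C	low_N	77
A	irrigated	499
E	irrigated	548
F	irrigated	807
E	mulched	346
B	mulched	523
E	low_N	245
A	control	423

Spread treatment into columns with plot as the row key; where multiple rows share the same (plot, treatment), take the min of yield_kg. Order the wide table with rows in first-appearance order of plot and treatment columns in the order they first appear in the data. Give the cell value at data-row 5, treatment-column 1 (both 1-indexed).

344

With rows in first-appearance order of plot, row 5 is plot=A. treatment columns in first-appearance order: irrigated, control, mulched, low_N; column 1 is irrigated.
Long rows with plot=A, treatment=irrigated: min(344, 499) = 344.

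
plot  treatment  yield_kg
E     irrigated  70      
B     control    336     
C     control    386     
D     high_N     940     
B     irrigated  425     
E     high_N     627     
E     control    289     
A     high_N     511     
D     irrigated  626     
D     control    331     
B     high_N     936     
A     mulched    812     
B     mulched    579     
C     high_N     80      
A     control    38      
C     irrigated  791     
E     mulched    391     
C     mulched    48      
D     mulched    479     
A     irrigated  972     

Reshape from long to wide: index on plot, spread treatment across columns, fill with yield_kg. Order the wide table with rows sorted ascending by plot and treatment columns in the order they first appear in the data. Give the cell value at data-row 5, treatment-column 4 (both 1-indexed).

With rows sorted ascending by plot, row 5 is plot=E. treatment columns in first-appearance order: irrigated, control, high_N, mulched; column 4 is mulched.
Long rows with plot=E, treatment=mulched: yield_kg = 391.

391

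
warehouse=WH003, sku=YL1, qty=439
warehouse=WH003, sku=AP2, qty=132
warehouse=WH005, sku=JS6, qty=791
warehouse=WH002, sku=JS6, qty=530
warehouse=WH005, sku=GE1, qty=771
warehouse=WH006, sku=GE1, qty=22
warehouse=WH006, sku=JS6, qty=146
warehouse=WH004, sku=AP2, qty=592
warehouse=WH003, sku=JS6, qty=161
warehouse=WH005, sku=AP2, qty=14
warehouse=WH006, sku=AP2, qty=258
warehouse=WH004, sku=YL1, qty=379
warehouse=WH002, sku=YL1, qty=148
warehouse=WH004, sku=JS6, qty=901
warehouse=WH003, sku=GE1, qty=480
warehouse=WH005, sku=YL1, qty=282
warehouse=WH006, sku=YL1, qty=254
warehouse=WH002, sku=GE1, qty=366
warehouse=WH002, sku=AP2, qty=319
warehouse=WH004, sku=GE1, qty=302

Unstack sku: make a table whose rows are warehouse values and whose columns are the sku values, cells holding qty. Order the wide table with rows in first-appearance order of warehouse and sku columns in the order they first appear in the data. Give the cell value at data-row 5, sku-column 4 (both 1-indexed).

302

With rows in first-appearance order of warehouse, row 5 is warehouse=WH004. sku columns in first-appearance order: YL1, AP2, JS6, GE1; column 4 is GE1.
Long rows with warehouse=WH004, sku=GE1: qty = 302.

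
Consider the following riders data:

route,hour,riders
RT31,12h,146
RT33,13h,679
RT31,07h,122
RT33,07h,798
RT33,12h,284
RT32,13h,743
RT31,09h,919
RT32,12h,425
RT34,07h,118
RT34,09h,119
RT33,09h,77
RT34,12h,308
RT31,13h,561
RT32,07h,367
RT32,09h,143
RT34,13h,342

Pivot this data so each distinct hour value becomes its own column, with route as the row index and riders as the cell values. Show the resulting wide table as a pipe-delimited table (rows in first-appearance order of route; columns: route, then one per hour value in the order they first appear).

| route | 12h | 13h | 07h | 09h |
| RT31 | 146 | 561 | 122 | 919 |
| RT33 | 284 | 679 | 798 | 77 |
| RT32 | 425 | 743 | 367 | 143 |
| RT34 | 308 | 342 | 118 | 119 |

Columns: route plus the 4 distinct hour values (12h, 13h, 07h, 09h).
For example, row RT31 column 12h takes riders=146 from the long row (RT31, 12h).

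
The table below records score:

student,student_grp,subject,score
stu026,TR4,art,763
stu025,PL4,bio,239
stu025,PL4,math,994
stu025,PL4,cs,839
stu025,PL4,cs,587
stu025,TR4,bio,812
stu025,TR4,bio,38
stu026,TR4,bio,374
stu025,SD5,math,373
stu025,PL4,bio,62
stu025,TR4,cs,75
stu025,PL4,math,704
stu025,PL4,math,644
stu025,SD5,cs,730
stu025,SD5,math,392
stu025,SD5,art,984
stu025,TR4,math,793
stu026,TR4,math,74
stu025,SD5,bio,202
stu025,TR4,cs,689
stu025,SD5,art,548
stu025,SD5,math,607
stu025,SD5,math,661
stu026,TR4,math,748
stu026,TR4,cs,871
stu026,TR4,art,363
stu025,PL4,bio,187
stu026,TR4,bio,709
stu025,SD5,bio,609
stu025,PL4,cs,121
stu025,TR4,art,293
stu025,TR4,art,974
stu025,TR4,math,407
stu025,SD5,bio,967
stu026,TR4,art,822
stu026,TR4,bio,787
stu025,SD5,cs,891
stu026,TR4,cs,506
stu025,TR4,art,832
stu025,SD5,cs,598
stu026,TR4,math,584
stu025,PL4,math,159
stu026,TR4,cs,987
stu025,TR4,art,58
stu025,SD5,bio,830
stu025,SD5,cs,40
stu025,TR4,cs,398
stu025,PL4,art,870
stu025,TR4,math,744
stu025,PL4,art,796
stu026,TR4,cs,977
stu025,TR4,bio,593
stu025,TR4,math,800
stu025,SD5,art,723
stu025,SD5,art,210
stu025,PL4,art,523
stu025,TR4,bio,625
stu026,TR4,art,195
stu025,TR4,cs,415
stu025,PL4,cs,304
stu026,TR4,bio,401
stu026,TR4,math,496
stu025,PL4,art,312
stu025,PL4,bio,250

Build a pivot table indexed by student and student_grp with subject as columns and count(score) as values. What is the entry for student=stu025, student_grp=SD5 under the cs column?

Rows with student=stu025, student_grp=SD5 and subject=cs: score values are 730, 891, 598, 40.
4 rows match — count = 4.

4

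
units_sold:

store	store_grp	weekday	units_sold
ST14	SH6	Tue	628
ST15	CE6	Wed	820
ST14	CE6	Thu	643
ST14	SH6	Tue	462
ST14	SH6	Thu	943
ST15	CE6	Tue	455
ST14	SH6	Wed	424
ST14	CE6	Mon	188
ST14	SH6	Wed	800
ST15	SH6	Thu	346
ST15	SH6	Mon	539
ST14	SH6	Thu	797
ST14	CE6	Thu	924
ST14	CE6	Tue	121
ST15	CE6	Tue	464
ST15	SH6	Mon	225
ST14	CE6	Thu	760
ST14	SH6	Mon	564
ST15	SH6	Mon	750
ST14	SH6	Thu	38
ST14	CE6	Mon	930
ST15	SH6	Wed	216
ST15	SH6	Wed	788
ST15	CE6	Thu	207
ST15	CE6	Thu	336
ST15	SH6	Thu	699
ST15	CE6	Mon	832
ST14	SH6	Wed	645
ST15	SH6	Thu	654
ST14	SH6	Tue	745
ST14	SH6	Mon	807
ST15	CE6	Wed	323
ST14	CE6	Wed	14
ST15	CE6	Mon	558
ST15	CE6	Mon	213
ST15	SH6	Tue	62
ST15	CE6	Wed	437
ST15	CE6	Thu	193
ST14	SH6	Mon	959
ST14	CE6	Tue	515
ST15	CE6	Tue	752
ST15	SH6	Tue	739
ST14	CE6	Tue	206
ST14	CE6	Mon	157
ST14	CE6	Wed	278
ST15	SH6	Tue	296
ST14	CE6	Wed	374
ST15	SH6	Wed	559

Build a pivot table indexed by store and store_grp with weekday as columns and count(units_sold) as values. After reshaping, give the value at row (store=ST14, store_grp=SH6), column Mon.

Rows with store=ST14, store_grp=SH6 and weekday=Mon: units_sold values are 564, 807, 959.
3 rows match — count = 3.

3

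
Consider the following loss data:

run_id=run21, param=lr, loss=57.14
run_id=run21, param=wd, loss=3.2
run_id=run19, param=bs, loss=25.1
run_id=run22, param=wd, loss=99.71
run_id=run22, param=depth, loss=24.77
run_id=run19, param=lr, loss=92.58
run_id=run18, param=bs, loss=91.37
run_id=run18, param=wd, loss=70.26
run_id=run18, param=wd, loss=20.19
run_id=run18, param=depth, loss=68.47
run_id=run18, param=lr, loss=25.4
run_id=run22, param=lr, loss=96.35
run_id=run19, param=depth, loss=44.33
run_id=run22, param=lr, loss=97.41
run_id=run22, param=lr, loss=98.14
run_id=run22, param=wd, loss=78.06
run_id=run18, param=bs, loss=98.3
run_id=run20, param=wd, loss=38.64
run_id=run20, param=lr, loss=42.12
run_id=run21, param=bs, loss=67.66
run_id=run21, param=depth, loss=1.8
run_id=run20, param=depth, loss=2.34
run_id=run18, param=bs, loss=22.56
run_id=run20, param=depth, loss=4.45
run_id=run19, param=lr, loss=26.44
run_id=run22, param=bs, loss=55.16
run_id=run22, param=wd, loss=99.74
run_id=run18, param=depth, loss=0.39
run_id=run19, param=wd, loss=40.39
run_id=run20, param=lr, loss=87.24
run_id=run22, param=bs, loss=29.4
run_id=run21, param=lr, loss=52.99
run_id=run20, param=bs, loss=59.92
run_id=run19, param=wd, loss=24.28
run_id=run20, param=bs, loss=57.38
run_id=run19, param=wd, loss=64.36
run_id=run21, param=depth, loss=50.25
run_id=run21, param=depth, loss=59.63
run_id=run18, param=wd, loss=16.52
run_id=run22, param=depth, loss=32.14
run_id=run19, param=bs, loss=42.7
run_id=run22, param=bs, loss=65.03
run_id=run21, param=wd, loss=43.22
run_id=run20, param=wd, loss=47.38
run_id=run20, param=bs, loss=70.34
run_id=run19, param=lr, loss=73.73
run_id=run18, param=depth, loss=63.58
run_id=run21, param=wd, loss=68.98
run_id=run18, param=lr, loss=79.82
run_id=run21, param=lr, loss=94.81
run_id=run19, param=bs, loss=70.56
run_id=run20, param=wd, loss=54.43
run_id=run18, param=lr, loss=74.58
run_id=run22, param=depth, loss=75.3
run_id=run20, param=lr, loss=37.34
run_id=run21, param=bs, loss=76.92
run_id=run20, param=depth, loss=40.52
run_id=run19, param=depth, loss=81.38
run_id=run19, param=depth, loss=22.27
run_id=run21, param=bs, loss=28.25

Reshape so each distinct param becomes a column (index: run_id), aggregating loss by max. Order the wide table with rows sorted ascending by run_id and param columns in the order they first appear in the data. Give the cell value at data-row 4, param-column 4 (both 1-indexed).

With rows sorted ascending by run_id, row 4 is run_id=run21. param columns in first-appearance order: lr, wd, bs, depth; column 4 is depth.
Long rows with run_id=run21, param=depth: max(1.8, 50.25, 59.63) = 59.63.

59.63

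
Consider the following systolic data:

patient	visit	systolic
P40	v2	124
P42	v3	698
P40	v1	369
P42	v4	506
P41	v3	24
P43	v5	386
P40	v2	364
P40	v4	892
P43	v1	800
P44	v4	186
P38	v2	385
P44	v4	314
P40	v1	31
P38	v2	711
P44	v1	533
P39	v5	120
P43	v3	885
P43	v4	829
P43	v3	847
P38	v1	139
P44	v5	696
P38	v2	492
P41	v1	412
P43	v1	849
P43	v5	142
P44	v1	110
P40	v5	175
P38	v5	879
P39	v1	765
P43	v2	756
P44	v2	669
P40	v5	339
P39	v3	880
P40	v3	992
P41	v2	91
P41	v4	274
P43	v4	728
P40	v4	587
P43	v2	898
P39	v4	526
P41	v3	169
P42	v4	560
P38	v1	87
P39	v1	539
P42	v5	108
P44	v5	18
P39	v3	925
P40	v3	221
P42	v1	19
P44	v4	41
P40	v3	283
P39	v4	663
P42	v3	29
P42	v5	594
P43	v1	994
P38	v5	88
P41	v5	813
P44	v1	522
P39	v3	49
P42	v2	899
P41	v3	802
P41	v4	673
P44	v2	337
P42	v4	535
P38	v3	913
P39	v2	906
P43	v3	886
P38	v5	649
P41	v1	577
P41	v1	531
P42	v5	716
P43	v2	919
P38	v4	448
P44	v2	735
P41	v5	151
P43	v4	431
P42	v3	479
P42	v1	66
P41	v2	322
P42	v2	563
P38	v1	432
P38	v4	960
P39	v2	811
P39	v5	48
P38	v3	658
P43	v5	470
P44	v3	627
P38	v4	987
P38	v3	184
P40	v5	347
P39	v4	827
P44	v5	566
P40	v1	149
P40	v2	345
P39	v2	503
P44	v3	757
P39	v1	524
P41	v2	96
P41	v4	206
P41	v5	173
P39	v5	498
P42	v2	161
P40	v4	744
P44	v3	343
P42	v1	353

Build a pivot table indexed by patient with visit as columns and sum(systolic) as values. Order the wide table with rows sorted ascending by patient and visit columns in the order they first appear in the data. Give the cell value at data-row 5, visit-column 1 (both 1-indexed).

With rows sorted ascending by patient, row 5 is patient=P42. visit columns in first-appearance order: v2, v3, v1, v4, v5; column 1 is v2.
Long rows with patient=P42, visit=v2: 899 + 563 + 161 = 1623.

1623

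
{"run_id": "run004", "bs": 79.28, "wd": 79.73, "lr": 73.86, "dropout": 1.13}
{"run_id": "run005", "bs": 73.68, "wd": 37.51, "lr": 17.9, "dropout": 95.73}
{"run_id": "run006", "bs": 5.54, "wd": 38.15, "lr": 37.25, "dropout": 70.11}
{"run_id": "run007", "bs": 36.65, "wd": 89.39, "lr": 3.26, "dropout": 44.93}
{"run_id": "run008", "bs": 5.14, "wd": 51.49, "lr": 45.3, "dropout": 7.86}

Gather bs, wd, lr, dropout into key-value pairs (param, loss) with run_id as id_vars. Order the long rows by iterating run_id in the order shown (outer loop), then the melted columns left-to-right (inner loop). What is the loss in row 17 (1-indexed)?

20 rows total (5 × 4). Row 17: index ⌊(17-1)/4⌋ = 4 into run_id → run008; (17-1) mod 4 = 0 into the melted columns → bs.
So row 17 is (run008, bs, 5.14); loss = 5.14.

5.14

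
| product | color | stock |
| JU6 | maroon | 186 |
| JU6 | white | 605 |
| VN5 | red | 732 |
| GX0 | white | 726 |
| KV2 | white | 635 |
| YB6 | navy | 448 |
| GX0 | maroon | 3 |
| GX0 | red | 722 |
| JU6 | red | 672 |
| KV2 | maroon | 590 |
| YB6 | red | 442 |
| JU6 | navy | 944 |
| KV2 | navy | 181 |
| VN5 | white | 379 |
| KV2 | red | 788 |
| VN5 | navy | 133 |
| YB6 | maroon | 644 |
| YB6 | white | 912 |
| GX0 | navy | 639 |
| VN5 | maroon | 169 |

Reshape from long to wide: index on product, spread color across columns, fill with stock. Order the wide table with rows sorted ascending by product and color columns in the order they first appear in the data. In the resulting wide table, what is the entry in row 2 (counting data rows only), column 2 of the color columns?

605

With rows sorted ascending by product, row 2 is product=JU6. color columns in first-appearance order: maroon, white, red, navy; column 2 is white.
Long rows with product=JU6, color=white: stock = 605.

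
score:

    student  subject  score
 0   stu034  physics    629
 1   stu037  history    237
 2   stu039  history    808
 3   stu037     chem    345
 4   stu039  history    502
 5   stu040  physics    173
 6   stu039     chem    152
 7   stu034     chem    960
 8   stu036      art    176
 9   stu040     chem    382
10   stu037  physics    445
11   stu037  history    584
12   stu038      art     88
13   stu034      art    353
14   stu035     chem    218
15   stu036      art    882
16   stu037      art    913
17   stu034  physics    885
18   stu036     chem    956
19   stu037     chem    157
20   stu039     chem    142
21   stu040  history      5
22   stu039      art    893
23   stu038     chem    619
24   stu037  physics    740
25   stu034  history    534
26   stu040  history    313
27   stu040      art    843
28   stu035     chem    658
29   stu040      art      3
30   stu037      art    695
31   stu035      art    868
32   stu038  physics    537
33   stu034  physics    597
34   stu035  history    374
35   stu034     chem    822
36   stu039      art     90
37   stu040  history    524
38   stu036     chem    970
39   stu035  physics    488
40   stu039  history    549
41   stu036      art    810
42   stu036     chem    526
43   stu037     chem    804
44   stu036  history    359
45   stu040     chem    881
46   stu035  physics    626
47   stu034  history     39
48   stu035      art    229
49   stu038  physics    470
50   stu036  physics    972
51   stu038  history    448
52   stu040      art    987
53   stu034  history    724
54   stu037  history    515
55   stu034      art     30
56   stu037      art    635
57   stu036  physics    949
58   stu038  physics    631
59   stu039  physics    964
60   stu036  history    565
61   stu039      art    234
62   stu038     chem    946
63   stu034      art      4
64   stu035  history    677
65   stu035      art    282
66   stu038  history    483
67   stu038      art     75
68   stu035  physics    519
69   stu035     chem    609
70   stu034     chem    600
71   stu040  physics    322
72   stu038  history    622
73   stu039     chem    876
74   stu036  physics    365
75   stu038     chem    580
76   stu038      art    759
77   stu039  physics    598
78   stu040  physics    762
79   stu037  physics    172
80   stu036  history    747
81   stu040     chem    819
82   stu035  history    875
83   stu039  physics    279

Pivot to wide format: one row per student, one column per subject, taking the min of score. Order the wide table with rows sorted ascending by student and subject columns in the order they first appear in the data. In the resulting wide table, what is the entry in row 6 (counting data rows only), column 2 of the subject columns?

502

With rows sorted ascending by student, row 6 is student=stu039. subject columns in first-appearance order: physics, history, chem, art; column 2 is history.
Long rows with student=stu039, subject=history: min(808, 502, 549) = 502.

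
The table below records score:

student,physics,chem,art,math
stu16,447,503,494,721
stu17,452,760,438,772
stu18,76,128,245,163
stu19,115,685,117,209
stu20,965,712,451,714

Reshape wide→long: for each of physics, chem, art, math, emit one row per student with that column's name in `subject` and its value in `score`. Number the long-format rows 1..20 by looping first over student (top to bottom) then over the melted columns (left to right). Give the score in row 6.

20 rows total (5 × 4). Row 6: index ⌊(6-1)/4⌋ = 1 into student → stu17; (6-1) mod 4 = 1 into the melted columns → chem.
So row 6 is (stu17, chem, 760); score = 760.

760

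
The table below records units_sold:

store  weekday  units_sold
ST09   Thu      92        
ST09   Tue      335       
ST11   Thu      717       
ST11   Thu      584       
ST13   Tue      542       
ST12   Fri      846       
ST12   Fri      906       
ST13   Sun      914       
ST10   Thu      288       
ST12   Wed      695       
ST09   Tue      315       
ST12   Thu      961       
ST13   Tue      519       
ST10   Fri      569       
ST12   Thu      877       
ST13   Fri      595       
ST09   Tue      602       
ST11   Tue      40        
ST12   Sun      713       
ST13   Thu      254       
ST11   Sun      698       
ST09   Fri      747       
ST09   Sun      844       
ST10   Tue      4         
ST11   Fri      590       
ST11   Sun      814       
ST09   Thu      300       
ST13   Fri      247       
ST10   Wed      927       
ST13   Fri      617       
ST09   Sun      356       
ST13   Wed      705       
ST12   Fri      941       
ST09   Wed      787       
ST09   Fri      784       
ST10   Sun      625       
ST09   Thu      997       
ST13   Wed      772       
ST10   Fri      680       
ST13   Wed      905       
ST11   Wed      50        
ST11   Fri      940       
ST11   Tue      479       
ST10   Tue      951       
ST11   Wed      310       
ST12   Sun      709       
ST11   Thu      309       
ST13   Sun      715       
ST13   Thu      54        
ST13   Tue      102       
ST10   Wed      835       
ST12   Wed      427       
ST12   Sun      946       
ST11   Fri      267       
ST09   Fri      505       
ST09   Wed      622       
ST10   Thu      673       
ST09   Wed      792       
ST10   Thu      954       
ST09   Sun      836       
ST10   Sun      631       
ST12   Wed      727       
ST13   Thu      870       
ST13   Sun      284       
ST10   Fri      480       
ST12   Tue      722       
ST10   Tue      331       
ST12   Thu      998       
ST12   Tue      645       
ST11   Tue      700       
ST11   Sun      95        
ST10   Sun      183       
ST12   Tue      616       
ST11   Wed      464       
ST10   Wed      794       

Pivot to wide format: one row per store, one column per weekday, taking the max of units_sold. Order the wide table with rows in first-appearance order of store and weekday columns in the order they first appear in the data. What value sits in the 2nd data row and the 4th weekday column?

814

With rows in first-appearance order of store, row 2 is store=ST11. weekday columns in first-appearance order: Thu, Tue, Fri, Sun, Wed; column 4 is Sun.
Long rows with store=ST11, weekday=Sun: max(698, 814, 95) = 814.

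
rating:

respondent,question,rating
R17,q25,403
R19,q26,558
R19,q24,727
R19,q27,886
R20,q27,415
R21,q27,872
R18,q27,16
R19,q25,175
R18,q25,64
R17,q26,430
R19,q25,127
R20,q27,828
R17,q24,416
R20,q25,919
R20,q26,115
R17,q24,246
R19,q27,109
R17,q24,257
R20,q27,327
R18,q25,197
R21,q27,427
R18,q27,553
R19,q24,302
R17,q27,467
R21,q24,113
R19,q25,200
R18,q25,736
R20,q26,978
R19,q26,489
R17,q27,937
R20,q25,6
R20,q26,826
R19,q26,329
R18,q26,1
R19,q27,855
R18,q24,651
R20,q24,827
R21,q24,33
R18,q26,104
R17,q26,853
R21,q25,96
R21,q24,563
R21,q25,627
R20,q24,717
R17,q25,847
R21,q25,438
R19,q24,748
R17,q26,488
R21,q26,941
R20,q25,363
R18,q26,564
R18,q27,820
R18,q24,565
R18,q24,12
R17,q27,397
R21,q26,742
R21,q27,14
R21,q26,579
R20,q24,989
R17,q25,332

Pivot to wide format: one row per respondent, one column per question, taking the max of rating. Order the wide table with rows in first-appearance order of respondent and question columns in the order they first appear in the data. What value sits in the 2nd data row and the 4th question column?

886

With rows in first-appearance order of respondent, row 2 is respondent=R19. question columns in first-appearance order: q25, q26, q24, q27; column 4 is q27.
Long rows with respondent=R19, question=q27: max(886, 109, 855) = 886.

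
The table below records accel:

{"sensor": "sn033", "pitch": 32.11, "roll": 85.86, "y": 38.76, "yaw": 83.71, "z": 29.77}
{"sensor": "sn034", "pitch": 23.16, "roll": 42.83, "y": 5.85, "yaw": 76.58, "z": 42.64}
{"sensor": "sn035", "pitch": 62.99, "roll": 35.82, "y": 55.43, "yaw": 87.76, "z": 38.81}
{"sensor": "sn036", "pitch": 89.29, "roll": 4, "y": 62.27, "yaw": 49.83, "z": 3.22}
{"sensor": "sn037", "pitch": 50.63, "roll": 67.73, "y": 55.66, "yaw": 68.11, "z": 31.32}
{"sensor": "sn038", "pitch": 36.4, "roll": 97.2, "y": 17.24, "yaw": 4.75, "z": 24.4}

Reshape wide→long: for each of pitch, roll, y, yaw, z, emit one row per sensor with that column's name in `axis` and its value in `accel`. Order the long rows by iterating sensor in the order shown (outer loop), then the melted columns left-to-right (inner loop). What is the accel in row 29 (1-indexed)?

4.75

30 rows total (6 × 5). Row 29: index ⌊(29-1)/5⌋ = 5 into sensor → sn038; (29-1) mod 5 = 3 into the melted columns → yaw.
So row 29 is (sn038, yaw, 4.75); accel = 4.75.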